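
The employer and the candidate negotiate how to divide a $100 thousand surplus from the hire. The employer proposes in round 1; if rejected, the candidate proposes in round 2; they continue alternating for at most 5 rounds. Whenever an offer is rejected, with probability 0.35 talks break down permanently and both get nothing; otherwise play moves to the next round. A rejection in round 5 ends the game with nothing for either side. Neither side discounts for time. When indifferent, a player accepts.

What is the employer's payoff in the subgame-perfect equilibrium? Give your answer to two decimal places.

67.64

Round 5 (the employer proposes): the candidate will accept anything ≥ 0, so the employer offers 0 and keeps 100.
Round 4 (the candidate proposes): rejecting gives the employer an expected 0.65 × 100 = 65; the candidate offers that and keeps 35.
Round 3 (the employer proposes): rejecting gives the candidate an expected 0.65 × 35 = 22.75. The employer offers 22.75 and keeps 100 − 22.75 = 77.25.
Round 2 (the candidate proposes): rejecting gives the employer an expected 0.65 × 77.25 = 50.2125, so the candidate offers 50.2125, keeping 49.7875.
Round 1 (the employer proposes): rejecting gives the candidate an expected 0.65 × 49.7875 = 32.361875, so the employer offers 32.361875, keeping 67.638125.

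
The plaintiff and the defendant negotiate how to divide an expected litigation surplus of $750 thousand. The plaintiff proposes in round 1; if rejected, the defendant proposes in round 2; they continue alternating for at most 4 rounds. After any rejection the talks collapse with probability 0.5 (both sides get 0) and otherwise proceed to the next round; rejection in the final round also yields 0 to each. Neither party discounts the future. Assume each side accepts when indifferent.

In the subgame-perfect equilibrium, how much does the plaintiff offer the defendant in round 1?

Round 4 (the defendant proposes): the plaintiff will accept anything ≥ 0, so the defendant offers 0 and keeps 750.
Round 3 (the plaintiff proposes): rejecting gives the defendant an expected 0.5 × 750 = 375, so the plaintiff offers 375, keeping 375.
Round 2 (the defendant proposes): rejecting gives the plaintiff an expected 0.5 × 375 = 187.5, so the defendant offers 187.5, keeping 562.5.
Round 1 (the plaintiff proposes): rejecting gives the defendant an expected 0.5 × 562.5 = 281.25, so the plaintiff offers 281.25, keeping 468.75.

281.25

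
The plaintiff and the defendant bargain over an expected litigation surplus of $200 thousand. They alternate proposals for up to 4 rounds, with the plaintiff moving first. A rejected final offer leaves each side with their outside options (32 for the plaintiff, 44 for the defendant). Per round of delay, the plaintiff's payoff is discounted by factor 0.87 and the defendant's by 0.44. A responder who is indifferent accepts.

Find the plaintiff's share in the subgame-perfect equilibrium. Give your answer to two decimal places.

160.26

Round 4 (the defendant proposes): the plaintiff gets 32 if talks fail, so the defendant offers 32 and keeps 168.
Round 3 (the plaintiff proposes): the defendant can get 168 next round, worth 0.44 × 168 = 73.92 now; the plaintiff offers that and keeps 126.08.
Round 2 (the defendant proposes): the plaintiff can get 126.08 next round, worth 0.87 × 126.08 = 109.6896 now. The defendant offers 109.6896 and keeps 200 − 109.6896 = 90.3104.
Round 1 (the plaintiff proposes): the defendant can get 90.3104 next round, worth 0.44 × 90.3104 = 39.736576 now. The plaintiff offers 39.736576 and keeps 200 − 39.736576 = 160.263424.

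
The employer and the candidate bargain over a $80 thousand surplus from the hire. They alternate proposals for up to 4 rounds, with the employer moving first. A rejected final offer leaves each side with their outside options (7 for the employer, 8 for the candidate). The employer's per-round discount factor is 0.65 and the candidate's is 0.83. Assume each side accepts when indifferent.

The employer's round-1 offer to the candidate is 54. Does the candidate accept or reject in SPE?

Round 4 (the candidate proposes): the employer gets 7 if talks fail, so the candidate offers 7 and keeps 73.
Round 3 (the employer proposes): the candidate can get 73 next round, worth 0.83 × 73 = 60.59 now. The employer offers 60.59 and keeps 80 − 60.59 = 19.41.
Round 2 (the candidate proposes): the employer can get 19.41 next round, worth 0.65 × 19.41 = 12.6165 now. The candidate offers 12.6165 and keeps 80 − 12.6165 = 67.3835.
So by rejecting in round 1, the candidate gets 67.3835 next round, worth 0.83 × 67.3835 = 55.928305 now.
Offer 54 < 55.928305, so the candidate rejects.

Reject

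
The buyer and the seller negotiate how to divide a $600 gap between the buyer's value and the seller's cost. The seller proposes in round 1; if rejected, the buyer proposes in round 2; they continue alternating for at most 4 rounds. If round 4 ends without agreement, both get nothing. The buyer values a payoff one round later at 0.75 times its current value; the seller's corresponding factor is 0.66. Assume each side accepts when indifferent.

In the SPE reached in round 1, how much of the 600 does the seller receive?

224.25

By backward induction:
Round 4 (the buyer proposes): rejection yields 0 for the seller; the buyer offers 0 and keeps 600.
Round 3 (the seller proposes): the buyer can get 600 next round, worth 0.75 × 600 = 450 now, so the seller offers 450, keeping 150.
Round 2 (the buyer proposes): the seller can get 150 next round, worth 0.66 × 150 = 99 now. The buyer offers 99 and keeps 600 − 99 = 501.
Round 1 (the seller proposes): the buyer can get 501 next round, worth 0.75 × 501 = 375.75 now, so the seller offers 375.75, keeping 224.25.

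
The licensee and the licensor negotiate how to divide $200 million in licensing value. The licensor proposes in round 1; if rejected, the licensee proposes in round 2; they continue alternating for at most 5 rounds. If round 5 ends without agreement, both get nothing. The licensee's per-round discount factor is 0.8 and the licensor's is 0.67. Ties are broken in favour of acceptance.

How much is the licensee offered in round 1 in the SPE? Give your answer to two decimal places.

Round 5 (the licensor proposes): rejection yields 0 for the licensee; the licensor offers 0 and keeps 200.
Round 4 (the licensee proposes): the licensor can get 200 next round, worth 0.67 × 200 = 134 now. The licensee offers 134 and keeps 200 − 134 = 66.
Round 3 (the licensor proposes): the licensee can get 66 next round, worth 0.8 × 66 = 52.8 now. The licensor offers 52.8 and keeps 200 − 52.8 = 147.2.
Round 2 (the licensee proposes): the licensor can get 147.2 next round, worth 0.67 × 147.2 = 98.624 now, so the licensee offers 98.624, keeping 101.376.
Round 1 (the licensor proposes): the licensee can get 101.376 next round, worth 0.8 × 101.376 = 81.1008 now; the licensor offers that and keeps 118.8992.

81.10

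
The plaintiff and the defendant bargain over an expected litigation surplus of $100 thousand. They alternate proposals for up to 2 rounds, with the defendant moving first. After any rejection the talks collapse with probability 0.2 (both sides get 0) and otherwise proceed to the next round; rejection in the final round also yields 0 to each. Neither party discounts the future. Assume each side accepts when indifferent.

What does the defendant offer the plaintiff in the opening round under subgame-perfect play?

80

Round 2 (the plaintiff proposes): the defendant will accept anything ≥ 0, so the plaintiff offers 0 and keeps 100.
Round 1 (the defendant proposes): rejecting gives the plaintiff an expected 0.8 × 100 = 80. The defendant offers 80 and keeps 100 − 80 = 20.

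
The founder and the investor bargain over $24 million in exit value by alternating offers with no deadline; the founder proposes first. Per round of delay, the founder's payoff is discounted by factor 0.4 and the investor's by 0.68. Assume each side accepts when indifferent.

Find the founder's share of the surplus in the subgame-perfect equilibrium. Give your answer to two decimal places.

10.55

When the founder proposes, the investor accepts any offer worth at least 0.68 times what the investor would get by proposing next round; and vice versa.
This gives x = 24 − 0.68y and y = 24 − 0.4x, where x and y are each side's share when it proposes.
Hence (1 − 0.68·0.4)x = 24(1 − 0.68), i.e. 0.728·x = 7.68.
x ≈ 10.5495; the investor's share is 24 − x ≈ 13.4505.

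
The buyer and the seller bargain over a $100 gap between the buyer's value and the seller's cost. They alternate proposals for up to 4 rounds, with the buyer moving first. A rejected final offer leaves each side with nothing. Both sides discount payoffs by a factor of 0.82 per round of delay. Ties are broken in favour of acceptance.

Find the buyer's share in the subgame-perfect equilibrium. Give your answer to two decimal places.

By backward induction:
Round 4 (the seller proposes): rejection yields 0 for the buyer; the seller offers 0 and keeps 100.
Round 3 (the buyer proposes): the seller can get 100 next round, worth 0.82 × 100 = 82 now, so the buyer offers 82, keeping 18.
Round 2 (the seller proposes): the buyer can get 18 next round, worth 0.82 × 18 = 14.76 now. The seller offers 14.76 and keeps 100 − 14.76 = 85.24.
Round 1 (the buyer proposes): the seller can get 85.24 next round, worth 0.82 × 85.24 = 69.8968 now. The buyer offers 69.8968 and keeps 100 − 69.8968 = 30.1032.

30.10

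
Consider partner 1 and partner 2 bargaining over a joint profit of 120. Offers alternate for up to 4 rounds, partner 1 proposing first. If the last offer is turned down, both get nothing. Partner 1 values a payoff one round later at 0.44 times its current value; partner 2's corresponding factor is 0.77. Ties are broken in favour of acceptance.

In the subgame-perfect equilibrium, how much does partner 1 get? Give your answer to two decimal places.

36.95

Round 4 (partner 2 proposes): rejection yields 0 for partner 1; partner 2 offers 0 and keeps 120.
Round 3 (partner 1 proposes): partner 2 can get 120 next round, worth 0.77 × 120 = 92.4 now, so partner 1 offers 92.4, keeping 27.6.
Round 2 (partner 2 proposes): partner 1 can get 27.6 next round, worth 0.44 × 27.6 = 12.144 now, so partner 2 offers 12.144, keeping 107.856.
Round 1 (partner 1 proposes): partner 2 can get 107.856 next round, worth 0.77 × 107.856 = 83.04912 now. Partner 1 offers 83.04912 and keeps 120 − 83.04912 = 36.95088.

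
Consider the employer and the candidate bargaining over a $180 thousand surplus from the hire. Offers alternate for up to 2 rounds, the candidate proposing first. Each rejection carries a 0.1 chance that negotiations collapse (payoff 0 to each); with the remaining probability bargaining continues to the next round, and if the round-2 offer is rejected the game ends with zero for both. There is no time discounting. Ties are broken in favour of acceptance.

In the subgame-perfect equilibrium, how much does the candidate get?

Round 2 (the employer proposes): the candidate will accept anything ≥ 0, so the employer offers 0 and keeps 180.
Round 1 (the candidate proposes): rejecting gives the employer an expected 0.9 × 180 = 162; the candidate offers that and keeps 18.

18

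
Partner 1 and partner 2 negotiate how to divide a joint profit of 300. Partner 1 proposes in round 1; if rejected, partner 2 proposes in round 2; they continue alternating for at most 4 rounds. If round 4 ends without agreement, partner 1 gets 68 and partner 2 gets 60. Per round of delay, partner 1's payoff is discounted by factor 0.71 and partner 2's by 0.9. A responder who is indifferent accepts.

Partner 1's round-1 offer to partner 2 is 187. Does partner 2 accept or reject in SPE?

Round 4 (partner 2 proposes): partner 1 gets 68 if talks fail, so partner 2 offers 68 and keeps 232.
Round 3 (partner 1 proposes): partner 2 can get 232 next round, worth 0.9 × 232 = 208.8 now, so partner 1 offers 208.8, keeping 91.2.
Round 2 (partner 2 proposes): partner 1 can get 91.2 next round, worth 0.71 × 91.2 = 64.752 now; partner 2 offers that and keeps 235.248.
So by rejecting in round 1, partner 2 gets 235.248 next round, worth 0.9 × 235.248 = 211.7232 now.
Offer 187 < 211.7232, so partner 2 rejects.

Reject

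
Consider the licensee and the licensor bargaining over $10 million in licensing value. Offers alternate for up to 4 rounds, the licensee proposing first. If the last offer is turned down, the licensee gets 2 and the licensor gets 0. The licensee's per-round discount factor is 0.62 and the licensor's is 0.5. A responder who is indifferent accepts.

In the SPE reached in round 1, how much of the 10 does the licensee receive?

Solve by backward induction from round 4.
Round 4 (the licensor proposes): the licensee gets 2 if talks fail, so the licensor offers 2 and keeps 8.
Round 3 (the licensee proposes): the licensor can get 8 next round, worth 0.5 × 8 = 4 now. The licensee offers 4 and keeps 10 − 4 = 6.
Round 2 (the licensor proposes): the licensee can get 6 next round, worth 0.62 × 6 = 3.72 now; the licensor offers that and keeps 6.28.
Round 1 (the licensee proposes): the licensor can get 6.28 next round, worth 0.5 × 6.28 = 3.14 now; the licensee offers that and keeps 6.86.

6.86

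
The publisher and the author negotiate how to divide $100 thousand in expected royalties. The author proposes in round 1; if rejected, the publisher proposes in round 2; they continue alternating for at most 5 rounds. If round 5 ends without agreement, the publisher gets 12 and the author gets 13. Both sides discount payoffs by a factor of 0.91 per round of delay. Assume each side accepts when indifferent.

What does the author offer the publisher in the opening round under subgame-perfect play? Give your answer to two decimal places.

23.20

Round 5 (the author proposes): the publisher gets 12 if talks fail, so the author offers 12 and keeps 88.
Round 4 (the publisher proposes): the author can get 88 next round, worth 0.91 × 88 = 80.08 now. The publisher offers 80.08 and keeps 100 − 80.08 = 19.92.
Round 3 (the author proposes): the publisher can get 19.92 next round, worth 0.91 × 19.92 = 18.1272 now, so the author offers 18.1272, keeping 81.8728.
Round 2 (the publisher proposes): the author can get 81.8728 next round, worth 0.91 × 81.8728 = 74.504248 now, so the publisher offers 74.504248, keeping 25.495752.
Round 1 (the author proposes): the publisher can get 25.495752 next round, worth 0.91 × 25.495752 = 23.20113432 now; the author offers that and keeps 76.79886568.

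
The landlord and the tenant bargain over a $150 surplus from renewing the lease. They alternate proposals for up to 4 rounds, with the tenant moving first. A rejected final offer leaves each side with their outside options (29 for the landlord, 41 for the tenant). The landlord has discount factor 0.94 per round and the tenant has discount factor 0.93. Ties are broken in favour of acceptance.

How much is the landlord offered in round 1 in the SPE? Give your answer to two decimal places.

Solve by backward induction from round 4.
Round 4 (the landlord proposes): the tenant gets 41 if talks fail, so the landlord offers 41 and keeps 109.
Round 3 (the tenant proposes): the landlord can get 109 next round, worth 0.94 × 109 = 102.46 now, so the tenant offers 102.46, keeping 47.54.
Round 2 (the landlord proposes): the tenant can get 47.54 next round, worth 0.93 × 47.54 = 44.2122 now. The landlord offers 44.2122 and keeps 150 − 44.2122 = 105.7878.
Round 1 (the tenant proposes): the landlord can get 105.7878 next round, worth 0.94 × 105.7878 = 99.440532 now. The tenant offers 99.440532 and keeps 150 − 99.440532 = 50.559468.

99.44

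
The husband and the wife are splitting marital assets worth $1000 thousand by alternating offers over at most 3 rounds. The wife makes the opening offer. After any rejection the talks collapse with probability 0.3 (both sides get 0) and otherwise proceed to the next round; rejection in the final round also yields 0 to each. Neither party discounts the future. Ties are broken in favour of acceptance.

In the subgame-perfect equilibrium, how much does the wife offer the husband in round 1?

Round 3 (the wife proposes): rejection yields 0 for the husband; the wife offers 0 and keeps 1000.
Round 2 (the husband proposes): rejecting gives the wife an expected 0.7 × 1000 = 700. The husband offers 700 and keeps 1000 − 700 = 300.
Round 1 (the wife proposes): rejecting gives the husband an expected 0.7 × 300 = 210, so the wife offers 210, keeping 790.

210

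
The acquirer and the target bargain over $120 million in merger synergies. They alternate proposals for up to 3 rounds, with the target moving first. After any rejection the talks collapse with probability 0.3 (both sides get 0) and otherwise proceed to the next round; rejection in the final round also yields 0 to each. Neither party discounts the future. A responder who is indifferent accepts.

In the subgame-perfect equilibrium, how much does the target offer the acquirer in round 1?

25.2

Round 3 (the target proposes): the acquirer will accept anything ≥ 0, so the target offers 0 and keeps 120.
Round 2 (the acquirer proposes): rejecting gives the target an expected 0.7 × 120 = 84, so the acquirer offers 84, keeping 36.
Round 1 (the target proposes): rejecting gives the acquirer an expected 0.7 × 36 = 25.2, so the target offers 25.2, keeping 94.8.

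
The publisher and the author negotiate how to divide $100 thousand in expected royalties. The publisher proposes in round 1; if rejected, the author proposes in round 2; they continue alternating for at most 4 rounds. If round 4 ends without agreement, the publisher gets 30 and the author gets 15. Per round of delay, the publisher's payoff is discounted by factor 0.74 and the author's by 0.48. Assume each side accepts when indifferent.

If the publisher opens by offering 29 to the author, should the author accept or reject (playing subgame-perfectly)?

Accept

Work out the author's continuation value if the offer is rejected.
Round 4 (the author proposes): the publisher gets 30 if talks fail, so the author offers 30 and keeps 70.
Round 3 (the publisher proposes): the author can get 70 next round, worth 0.48 × 70 = 33.6 now, so the publisher offers 33.6, keeping 66.4.
Round 2 (the author proposes): the publisher can get 66.4 next round, worth 0.74 × 66.4 = 49.136 now; the author offers that and keeps 50.864.
So by rejecting in round 1, the author gets 50.864 next round, worth 0.48 × 50.864 = 24.41472 now.
Offer 29 ≥ 24.41472, so the author accepts.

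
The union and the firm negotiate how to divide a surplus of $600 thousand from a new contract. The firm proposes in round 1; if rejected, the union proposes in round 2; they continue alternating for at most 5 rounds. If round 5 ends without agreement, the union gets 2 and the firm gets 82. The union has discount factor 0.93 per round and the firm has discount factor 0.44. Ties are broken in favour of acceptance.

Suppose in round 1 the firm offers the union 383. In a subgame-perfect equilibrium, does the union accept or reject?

Reject

Work out the union's continuation value if the offer is rejected.
Round 5 (the firm proposes): the union gets 2 if talks fail, so the firm offers 2 and keeps 598.
Round 4 (the union proposes): the firm can get 598 next round, worth 0.44 × 598 = 263.12 now, so the union offers 263.12, keeping 336.88.
Round 3 (the firm proposes): the union can get 336.88 next round, worth 0.93 × 336.88 = 313.2984 now; the firm offers that and keeps 286.7016.
Round 2 (the union proposes): the firm can get 286.7016 next round, worth 0.44 × 286.7016 = 126.148704 now; the union offers that and keeps 473.851296.
So by rejecting in round 1, the union gets 473.851296 next round, worth 0.93 × 473.851296 = 440.68170528 now.
Offer 383 < 440.68170528, so the union rejects.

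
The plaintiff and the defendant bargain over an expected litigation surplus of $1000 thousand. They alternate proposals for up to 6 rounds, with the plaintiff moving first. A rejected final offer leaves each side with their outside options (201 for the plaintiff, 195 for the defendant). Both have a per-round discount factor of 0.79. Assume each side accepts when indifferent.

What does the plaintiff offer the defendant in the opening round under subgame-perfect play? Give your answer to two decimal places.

515.29

Solve by backward induction from round 6.
Round 6 (the defendant proposes): the plaintiff gets 201 if talks fail, so the defendant offers 201 and keeps 799.
Round 5 (the plaintiff proposes): the defendant can get 799 next round, worth 0.79 × 799 = 631.21 now; the plaintiff offers that and keeps 368.79.
Round 4 (the defendant proposes): the plaintiff can get 368.79 next round, worth 0.79 × 368.79 = 291.3441 now; the defendant offers that and keeps 708.6559.
Round 3 (the plaintiff proposes): the defendant can get 708.6559 next round, worth 0.79 × 708.6559 = 559.838161 now; the plaintiff offers that and keeps 440.161839.
Round 2 (the defendant proposes): the plaintiff can get 440.161839 next round, worth 0.79 × 440.161839 = 347.72785281 now. The defendant offers 347.72785281 and keeps 1000 − 347.72785281 = 652.27214719.
Round 1 (the plaintiff proposes): the defendant can get 652.27214719 next round, worth 0.79 × 652.27214719 = 515.2949962801 now. The plaintiff offers 515.2949962801 and keeps 1000 − 515.2949962801 = 484.7050037199.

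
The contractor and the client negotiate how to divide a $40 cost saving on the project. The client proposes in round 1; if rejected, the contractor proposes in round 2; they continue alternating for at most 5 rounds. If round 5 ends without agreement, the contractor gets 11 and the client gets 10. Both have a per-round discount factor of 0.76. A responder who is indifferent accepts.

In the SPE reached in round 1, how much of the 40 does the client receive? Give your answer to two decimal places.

24.82

Round 5 (the client proposes): the contractor gets 11 if talks fail, so the client offers 11 and keeps 29.
Round 4 (the contractor proposes): the client can get 29 next round, worth 0.76 × 29 = 22.04 now. The contractor offers 22.04 and keeps 40 − 22.04 = 17.96.
Round 3 (the client proposes): the contractor can get 17.96 next round, worth 0.76 × 17.96 = 13.6496 now, so the client offers 13.6496, keeping 26.3504.
Round 2 (the contractor proposes): the client can get 26.3504 next round, worth 0.76 × 26.3504 = 20.026304 now; the contractor offers that and keeps 19.973696.
Round 1 (the client proposes): the contractor can get 19.973696 next round, worth 0.76 × 19.973696 = 15.18000896 now. The client offers 15.18000896 and keeps 40 − 15.18000896 = 24.81999104.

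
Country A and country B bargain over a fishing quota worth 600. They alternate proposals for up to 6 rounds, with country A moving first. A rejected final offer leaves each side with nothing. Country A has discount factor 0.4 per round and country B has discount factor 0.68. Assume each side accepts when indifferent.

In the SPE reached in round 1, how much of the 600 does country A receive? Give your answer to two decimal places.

258.43

Round 6 (country B proposes): rejection yields 0 for country A; country B offers 0 and keeps 600.
Round 5 (country A proposes): country B can get 600 next round, worth 0.68 × 600 = 408 now; country A offers that and keeps 192.
Round 4 (country B proposes): country A can get 192 next round, worth 0.4 × 192 = 76.8 now, so country B offers 76.8, keeping 523.2.
Round 3 (country A proposes): country B can get 523.2 next round, worth 0.68 × 523.2 = 355.776 now. Country A offers 355.776 and keeps 600 − 355.776 = 244.224.
Round 2 (country B proposes): country A can get 244.224 next round, worth 0.4 × 244.224 = 97.6896 now, so country B offers 97.6896, keeping 502.3104.
Round 1 (country A proposes): country B can get 502.3104 next round, worth 0.68 × 502.3104 = 341.571072 now, so country A offers 341.571072, keeping 258.428928.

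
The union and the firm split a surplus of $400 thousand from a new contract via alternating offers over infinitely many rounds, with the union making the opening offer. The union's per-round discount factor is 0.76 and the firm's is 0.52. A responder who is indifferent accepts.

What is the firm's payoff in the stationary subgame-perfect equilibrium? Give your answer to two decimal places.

82.54

Let x be the union's share when the union proposes and y be the firm's share when the firm proposes.
The firm accepts iff offered ≥ 0.52·y, so x = 400 − 0.52y. Symmetrically y = 400 − 0.76x.
Substituting: x = 400 − 0.52(400 − 0.76x), giving x(1 − 0.76·0.52) = 400(1 − 0.52).
So x = 400 × 0.48 / 0.6048 ≈ 317.4603, and the firm receives 400 − x ≈ 82.5397.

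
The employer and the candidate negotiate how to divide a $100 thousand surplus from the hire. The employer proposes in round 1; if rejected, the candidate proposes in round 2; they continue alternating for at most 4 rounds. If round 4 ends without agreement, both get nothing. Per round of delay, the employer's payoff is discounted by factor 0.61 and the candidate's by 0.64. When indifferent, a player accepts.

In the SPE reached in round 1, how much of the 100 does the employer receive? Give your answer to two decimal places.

50.05

Round 4 (the candidate proposes): the employer will accept anything ≥ 0, so the candidate offers 0 and keeps 100.
Round 3 (the employer proposes): the candidate can get 100 next round, worth 0.64 × 100 = 64 now; the employer offers that and keeps 36.
Round 2 (the candidate proposes): the employer can get 36 next round, worth 0.61 × 36 = 21.96 now, so the candidate offers 21.96, keeping 78.04.
Round 1 (the employer proposes): the candidate can get 78.04 next round, worth 0.64 × 78.04 = 49.9456 now, so the employer offers 49.9456, keeping 50.0544.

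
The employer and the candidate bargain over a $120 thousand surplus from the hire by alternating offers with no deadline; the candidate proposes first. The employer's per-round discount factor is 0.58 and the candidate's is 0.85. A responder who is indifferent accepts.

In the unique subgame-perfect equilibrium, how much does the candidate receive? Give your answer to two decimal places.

99.41

Let x be the candidate's share when the candidate proposes and y be the employer's share when the employer proposes.
The employer accepts iff offered ≥ 0.58·y, so x = 120 − 0.58y. Symmetrically y = 120 − 0.85x.
Substituting: x = 120 − 0.58(120 − 0.85x), giving x(1 − 0.85·0.58) = 120(1 − 0.58).
So x = 120 × 0.42 / 0.507 ≈ 99.4083, and the employer receives 120 − x ≈ 20.5917.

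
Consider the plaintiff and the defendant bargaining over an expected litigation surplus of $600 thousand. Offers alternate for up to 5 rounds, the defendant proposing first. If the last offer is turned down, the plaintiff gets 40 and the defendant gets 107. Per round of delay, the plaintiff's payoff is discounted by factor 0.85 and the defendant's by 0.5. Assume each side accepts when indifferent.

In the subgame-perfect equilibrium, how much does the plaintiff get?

370.6

By backward induction:
Round 5 (the defendant proposes): the plaintiff gets 40 if talks fail, so the defendant offers 40 and keeps 560.
Round 4 (the plaintiff proposes): the defendant can get 560 next round, worth 0.5 × 560 = 280 now; the plaintiff offers that and keeps 320.
Round 3 (the defendant proposes): the plaintiff can get 320 next round, worth 0.85 × 320 = 272 now. The defendant offers 272 and keeps 600 − 272 = 328.
Round 2 (the plaintiff proposes): the defendant can get 328 next round, worth 0.5 × 328 = 164 now, so the plaintiff offers 164, keeping 436.
Round 1 (the defendant proposes): the plaintiff can get 436 next round, worth 0.85 × 436 = 370.6 now. The defendant offers 370.6 and keeps 600 − 370.6 = 229.4.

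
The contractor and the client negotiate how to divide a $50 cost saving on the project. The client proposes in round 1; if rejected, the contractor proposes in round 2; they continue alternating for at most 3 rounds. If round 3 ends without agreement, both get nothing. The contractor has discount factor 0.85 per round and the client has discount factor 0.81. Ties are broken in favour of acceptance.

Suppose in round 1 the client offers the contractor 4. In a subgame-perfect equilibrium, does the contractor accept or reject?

Round 3 (the client proposes): the contractor will accept anything ≥ 0, so the client offers 0 and keeps 50.
Round 2 (the contractor proposes): the client can get 50 next round, worth 0.81 × 50 = 40.5 now. The contractor offers 40.5 and keeps 50 − 40.5 = 9.5.
So by rejecting in round 1, the contractor gets 9.5 next round, worth 0.85 × 9.5 = 8.075 now.
Offer 4 < 8.075, so the contractor rejects.

Reject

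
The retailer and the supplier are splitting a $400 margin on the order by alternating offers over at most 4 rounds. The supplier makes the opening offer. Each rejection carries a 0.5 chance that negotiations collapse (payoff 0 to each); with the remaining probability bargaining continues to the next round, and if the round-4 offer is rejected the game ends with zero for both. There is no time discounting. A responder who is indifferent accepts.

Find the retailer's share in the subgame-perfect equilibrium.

150

Round 4 (the retailer proposes): the supplier will accept anything ≥ 0, so the retailer offers 0 and keeps 400.
Round 3 (the supplier proposes): rejecting gives the retailer an expected 0.5 × 400 = 200; the supplier offers that and keeps 200.
Round 2 (the retailer proposes): rejecting gives the supplier an expected 0.5 × 200 = 100. The retailer offers 100 and keeps 400 − 100 = 300.
Round 1 (the supplier proposes): rejecting gives the retailer an expected 0.5 × 300 = 150, so the supplier offers 150, keeping 250.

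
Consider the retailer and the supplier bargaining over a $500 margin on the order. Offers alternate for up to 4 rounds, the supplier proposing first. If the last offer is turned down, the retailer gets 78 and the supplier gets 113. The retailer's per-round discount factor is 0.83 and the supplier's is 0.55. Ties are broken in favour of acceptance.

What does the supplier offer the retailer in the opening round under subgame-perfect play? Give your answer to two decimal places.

333.38

Work backward from the last round.
Round 4 (the retailer proposes): the supplier gets 113 if talks fail, so the retailer offers 113 and keeps 387.
Round 3 (the supplier proposes): the retailer can get 387 next round, worth 0.83 × 387 = 321.21 now, so the supplier offers 321.21, keeping 178.79.
Round 2 (the retailer proposes): the supplier can get 178.79 next round, worth 0.55 × 178.79 = 98.3345 now; the retailer offers that and keeps 401.6655.
Round 1 (the supplier proposes): the retailer can get 401.6655 next round, worth 0.83 × 401.6655 = 333.382365 now, so the supplier offers 333.382365, keeping 166.617635.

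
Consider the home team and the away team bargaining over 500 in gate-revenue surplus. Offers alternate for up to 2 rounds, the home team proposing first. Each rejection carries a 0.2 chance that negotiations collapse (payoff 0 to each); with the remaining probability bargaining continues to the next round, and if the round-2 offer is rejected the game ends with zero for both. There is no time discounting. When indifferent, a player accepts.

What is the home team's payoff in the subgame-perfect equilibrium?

100

By backward induction:
Round 2 (the away team proposes): rejection yields 0 for the home team; the away team offers 0 and keeps 500.
Round 1 (the home team proposes): rejecting gives the away team an expected 0.8 × 500 = 400; the home team offers that and keeps 100.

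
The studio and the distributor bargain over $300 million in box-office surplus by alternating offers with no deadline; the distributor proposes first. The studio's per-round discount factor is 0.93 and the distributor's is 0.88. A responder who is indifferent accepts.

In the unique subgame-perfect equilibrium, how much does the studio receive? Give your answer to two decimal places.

When the distributor proposes, the studio accepts any offer worth at least 0.93 times what the studio would get by proposing next round; and vice versa.
This gives x = 300 − 0.93y and y = 300 − 0.88x, where x and y are each side's share when it proposes.
Hence (1 − 0.93·0.88)x = 300(1 − 0.93), i.e. 0.1816·x = 21.
x ≈ 115.6388; the studio's share is 300 − x ≈ 184.3612.

184.36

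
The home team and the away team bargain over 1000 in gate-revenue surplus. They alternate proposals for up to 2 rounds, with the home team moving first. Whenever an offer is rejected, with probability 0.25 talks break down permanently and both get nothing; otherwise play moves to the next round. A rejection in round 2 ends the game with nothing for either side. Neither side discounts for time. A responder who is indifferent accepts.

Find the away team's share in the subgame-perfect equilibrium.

750

By backward induction:
Round 2 (the away team proposes): the home team will accept anything ≥ 0, so the away team offers 0 and keeps 1000.
Round 1 (the home team proposes): rejecting gives the away team an expected 0.75 × 1000 = 750, so the home team offers 750, keeping 250.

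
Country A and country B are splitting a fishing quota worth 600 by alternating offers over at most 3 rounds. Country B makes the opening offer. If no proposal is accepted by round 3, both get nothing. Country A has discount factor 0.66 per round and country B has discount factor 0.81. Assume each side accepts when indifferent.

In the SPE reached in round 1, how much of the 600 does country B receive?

Round 3 (country B proposes): country A will accept anything ≥ 0, so country B offers 0 and keeps 600.
Round 2 (country A proposes): country B can get 600 next round, worth 0.81 × 600 = 486 now, so country A offers 486, keeping 114.
Round 1 (country B proposes): country A can get 114 next round, worth 0.66 × 114 = 75.24 now, so country B offers 75.24, keeping 524.76.

524.76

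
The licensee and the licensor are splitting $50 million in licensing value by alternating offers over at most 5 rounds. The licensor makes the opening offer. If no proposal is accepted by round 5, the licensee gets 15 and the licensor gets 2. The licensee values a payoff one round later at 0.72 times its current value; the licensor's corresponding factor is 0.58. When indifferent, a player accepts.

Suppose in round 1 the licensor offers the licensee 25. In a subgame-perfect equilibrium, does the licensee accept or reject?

Work out the licensee's continuation value if the offer is rejected.
Round 5 (the licensor proposes): the licensee gets 15 if talks fail, so the licensor offers 15 and keeps 35.
Round 4 (the licensee proposes): the licensor can get 35 next round, worth 0.58 × 35 = 20.3 now; the licensee offers that and keeps 29.7.
Round 3 (the licensor proposes): the licensee can get 29.7 next round, worth 0.72 × 29.7 = 21.384 now, so the licensor offers 21.384, keeping 28.616.
Round 2 (the licensee proposes): the licensor can get 28.616 next round, worth 0.58 × 28.616 = 16.59728 now, so the licensee offers 16.59728, keeping 33.40272.
So by rejecting in round 1, the licensee gets 33.40272 next round, worth 0.72 × 33.40272 = 24.0499584 now.
Offer 25 ≥ 24.0499584, so the licensee accepts.

Accept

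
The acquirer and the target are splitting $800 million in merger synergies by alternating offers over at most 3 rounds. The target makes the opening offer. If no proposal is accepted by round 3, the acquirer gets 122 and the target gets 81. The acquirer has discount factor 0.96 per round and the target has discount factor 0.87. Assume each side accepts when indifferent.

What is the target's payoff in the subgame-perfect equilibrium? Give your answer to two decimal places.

Round 3 (the target proposes): the acquirer gets 122 if talks fail, so the target offers 122 and keeps 678.
Round 2 (the acquirer proposes): the target can get 678 next round, worth 0.87 × 678 = 589.86 now. The acquirer offers 589.86 and keeps 800 − 589.86 = 210.14.
Round 1 (the target proposes): the acquirer can get 210.14 next round, worth 0.96 × 210.14 = 201.7344 now. The target offers 201.7344 and keeps 800 − 201.7344 = 598.2656.

598.27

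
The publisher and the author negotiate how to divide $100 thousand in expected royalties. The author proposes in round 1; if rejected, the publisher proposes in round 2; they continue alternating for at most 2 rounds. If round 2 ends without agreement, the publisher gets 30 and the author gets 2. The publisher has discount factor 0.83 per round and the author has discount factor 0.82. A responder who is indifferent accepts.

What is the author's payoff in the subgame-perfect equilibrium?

18.66

Round 2 (the publisher proposes): the author gets 2 if talks fail, so the publisher offers 2 and keeps 98.
Round 1 (the author proposes): the publisher can get 98 next round, worth 0.83 × 98 = 81.34 now; the author offers that and keeps 18.66.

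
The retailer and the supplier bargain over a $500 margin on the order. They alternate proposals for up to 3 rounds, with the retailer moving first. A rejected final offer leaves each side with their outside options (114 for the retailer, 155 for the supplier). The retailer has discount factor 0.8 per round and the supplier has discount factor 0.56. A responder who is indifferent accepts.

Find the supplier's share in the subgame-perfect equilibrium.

125.44

By backward induction:
Round 3 (the retailer proposes): the supplier gets 155 if talks fail, so the retailer offers 155 and keeps 345.
Round 2 (the supplier proposes): the retailer can get 345 next round, worth 0.8 × 345 = 276 now, so the supplier offers 276, keeping 224.
Round 1 (the retailer proposes): the supplier can get 224 next round, worth 0.56 × 224 = 125.44 now, so the retailer offers 125.44, keeping 374.56.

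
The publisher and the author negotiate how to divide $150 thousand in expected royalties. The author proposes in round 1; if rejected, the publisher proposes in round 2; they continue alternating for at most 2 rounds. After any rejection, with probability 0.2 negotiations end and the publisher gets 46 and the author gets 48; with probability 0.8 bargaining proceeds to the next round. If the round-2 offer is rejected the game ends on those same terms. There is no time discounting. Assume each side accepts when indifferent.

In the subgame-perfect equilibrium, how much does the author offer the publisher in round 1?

By backward induction:
Round 2 (the publisher proposes): the author gets 48 if talks fail, so the publisher offers 48 and keeps 102.
Round 1 (the author proposes): rejecting gives the publisher an expected 0.8 × 102 + 0.2 × 46 = 90.8; the author offers that and keeps 59.2.

90.8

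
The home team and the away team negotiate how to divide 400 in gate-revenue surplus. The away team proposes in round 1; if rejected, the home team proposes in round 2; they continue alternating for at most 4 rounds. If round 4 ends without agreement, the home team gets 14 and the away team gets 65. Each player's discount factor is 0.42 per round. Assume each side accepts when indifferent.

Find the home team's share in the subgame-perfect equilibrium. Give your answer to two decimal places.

Solve by backward induction from round 4.
Round 4 (the home team proposes): the away team gets 65 if talks fail, so the home team offers 65 and keeps 335.
Round 3 (the away team proposes): the home team can get 335 next round, worth 0.42 × 335 = 140.7 now. The away team offers 140.7 and keeps 400 − 140.7 = 259.3.
Round 2 (the home team proposes): the away team can get 259.3 next round, worth 0.42 × 259.3 = 108.906 now. The home team offers 108.906 and keeps 400 − 108.906 = 291.094.
Round 1 (the away team proposes): the home team can get 291.094 next round, worth 0.42 × 291.094 = 122.25948 now; the away team offers that and keeps 277.74052.

122.26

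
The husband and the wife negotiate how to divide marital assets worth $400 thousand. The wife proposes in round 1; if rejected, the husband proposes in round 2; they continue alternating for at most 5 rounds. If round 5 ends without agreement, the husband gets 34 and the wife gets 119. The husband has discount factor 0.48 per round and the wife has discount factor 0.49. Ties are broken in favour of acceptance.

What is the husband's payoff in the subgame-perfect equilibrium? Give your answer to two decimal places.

122.83

Round 5 (the wife proposes): the husband gets 34 if talks fail, so the wife offers 34 and keeps 366.
Round 4 (the husband proposes): the wife can get 366 next round, worth 0.49 × 366 = 179.34 now. The husband offers 179.34 and keeps 400 − 179.34 = 220.66.
Round 3 (the wife proposes): the husband can get 220.66 next round, worth 0.48 × 220.66 = 105.9168 now. The wife offers 105.9168 and keeps 400 − 105.9168 = 294.0832.
Round 2 (the husband proposes): the wife can get 294.0832 next round, worth 0.49 × 294.0832 = 144.100768 now; the husband offers that and keeps 255.899232.
Round 1 (the wife proposes): the husband can get 255.899232 next round, worth 0.48 × 255.899232 = 122.83163136 now; the wife offers that and keeps 277.16836864.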